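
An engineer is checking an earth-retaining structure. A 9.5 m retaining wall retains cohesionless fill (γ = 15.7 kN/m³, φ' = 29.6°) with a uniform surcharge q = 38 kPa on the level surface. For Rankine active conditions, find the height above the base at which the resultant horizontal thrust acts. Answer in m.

3.70 m

K_a = 0.3387.
Triangular part P₁ = ½K_aγH² = 240.0 at H/3 = 3.167 m; rectangular part P₂ = K_a q H = 122.3 at H/2 = 4.750 m.
ȳ = (P₁·3.167 + P₂·4.750)/(P₁+P₂) = 3.701 m.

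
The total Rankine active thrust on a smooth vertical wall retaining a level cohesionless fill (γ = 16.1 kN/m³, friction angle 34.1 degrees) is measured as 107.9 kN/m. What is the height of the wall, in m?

K_a = 0.2815. P_a = ½ K_a γ H² ⇒ H = √(2P_a/(K_a γ)).
H = √(2×107.9/(0.2815×16.1)) = 6.900 m.

6.90 m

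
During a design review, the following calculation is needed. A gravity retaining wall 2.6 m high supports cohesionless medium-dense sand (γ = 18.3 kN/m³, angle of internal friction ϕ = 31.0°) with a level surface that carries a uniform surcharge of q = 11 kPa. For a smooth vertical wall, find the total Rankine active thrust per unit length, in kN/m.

29.0 kN/m

K_a = tan²(45° − φ/2) = 0.3201.
Soil triangle: ½ K_a γ H² = 0.5×0.3201×18.3×2.6² = 19.80 kN/m.
Surcharge rectangle: K_a q H = 0.3201×11×2.6 = 9.155 kN/m.
Total = 19.80 + 9.155 = 28.95 kN/m.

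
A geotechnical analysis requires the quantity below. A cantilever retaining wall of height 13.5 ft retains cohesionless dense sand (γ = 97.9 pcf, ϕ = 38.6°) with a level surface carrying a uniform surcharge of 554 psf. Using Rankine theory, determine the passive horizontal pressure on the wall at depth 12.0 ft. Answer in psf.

K_p = (1 + sin φ)/(1 − sin φ) = 4.317.
σ_v = γz + q = 97.9 × 12.0 + 554 = 1729 psf.
σ_h = K_p σ_v = 4.317 × 1729 = 7464 psf.

7460 psf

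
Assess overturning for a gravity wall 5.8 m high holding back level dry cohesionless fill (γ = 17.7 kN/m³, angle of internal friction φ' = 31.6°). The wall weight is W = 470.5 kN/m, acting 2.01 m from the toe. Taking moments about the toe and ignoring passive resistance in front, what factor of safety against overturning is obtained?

5.26

K_a = tan²(45° − 31.6°/2) = 0.3123.
P_a = ½K_aγH² = 0.5×0.3123×17.7×5.8² = 92.99 kN/m, acting at H/3 = 1.933 m above the base.
Overturning moment M_o = P_a × H/3 = 92.99 × 1.933 = 179.8.
Resisting moment M_r = W × 2.01 = 470.5 × 2.01 = 945.7.
FS_overturning = M_r/M_o = 945.7/179.8 = 5.260.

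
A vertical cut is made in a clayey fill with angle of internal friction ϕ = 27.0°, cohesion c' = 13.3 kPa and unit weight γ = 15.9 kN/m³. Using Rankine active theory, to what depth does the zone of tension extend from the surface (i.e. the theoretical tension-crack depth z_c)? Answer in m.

2.73 m

K_a = tan²(45° − 27.0°/2) = 0.3755; √K_a = 0.6128.
The active pressure is zero where K_a γ z = 2c√K_a, so z_c = 2c/(γ√K_a) = 2×13.3/(15.9×0.6128) = 2.730 m.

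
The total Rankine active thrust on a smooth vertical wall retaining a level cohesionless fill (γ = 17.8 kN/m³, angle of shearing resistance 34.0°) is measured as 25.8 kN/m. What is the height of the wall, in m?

K_a = 0.2827. P_a = ½ K_a γ H² ⇒ H = √(2P_a/(K_a γ)).
H = √(2×25.8/(0.2827×17.8)) = 3.202 m.

3.20 m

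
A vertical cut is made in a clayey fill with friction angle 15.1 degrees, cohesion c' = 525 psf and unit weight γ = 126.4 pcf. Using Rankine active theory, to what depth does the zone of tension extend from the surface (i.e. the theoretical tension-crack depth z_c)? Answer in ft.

K_a = tan²(45° − 15.1°/2) = 0.5867; √K_a = 0.7659.
The active pressure is zero where K_a γ z = 2c√K_a, so z_c = 2c/(γ√K_a) = 2×525/(126.4×0.7659) = 10.85 ft.

10.8 ft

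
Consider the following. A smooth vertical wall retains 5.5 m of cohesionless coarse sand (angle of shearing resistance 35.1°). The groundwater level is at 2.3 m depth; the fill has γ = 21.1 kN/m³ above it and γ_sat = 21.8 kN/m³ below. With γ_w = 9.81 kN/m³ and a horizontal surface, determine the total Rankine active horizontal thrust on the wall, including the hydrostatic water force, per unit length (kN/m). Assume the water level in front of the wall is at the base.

K_a = tan²(45° − φ/2) = 0.2698.
γ' = 21.8 − 9.81 = 11.99 kN/m³. Depth below WT = 3.2 m.
σ'_h at WT = K_a γ d_w = 13.10 kPa; at base = 13.10 + K_a γ' × 3.2 = 23.45 kPa.
P₁ (0–2.3 m) = ½×13.10×2.3 = 15.06. P₂ (2.3–5.5 m) = ½(13.10+23.45)×3.2 = 58.47.
P_w = ½ γ_w h₂² = 0.5×9.81×3.2² = 50.23. Total = 15.06+58.47+50.23 = 123.8 kN/m.

124 kN/m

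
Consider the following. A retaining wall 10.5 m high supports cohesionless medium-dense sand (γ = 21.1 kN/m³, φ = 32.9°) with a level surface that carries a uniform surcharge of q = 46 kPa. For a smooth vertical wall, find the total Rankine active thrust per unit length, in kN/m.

487 kN/m

K_a = tan²(45° − φ/2) = 0.2960.
Soil triangle: ½ K_a γ H² = 0.5×0.2960×21.1×10.5² = 344.3 kN/m.
Surcharge rectangle: K_a q H = 0.2960×46×10.5 = 143.0 kN/m.
Total = 344.3 + 143.0 = 487.3 kN/m.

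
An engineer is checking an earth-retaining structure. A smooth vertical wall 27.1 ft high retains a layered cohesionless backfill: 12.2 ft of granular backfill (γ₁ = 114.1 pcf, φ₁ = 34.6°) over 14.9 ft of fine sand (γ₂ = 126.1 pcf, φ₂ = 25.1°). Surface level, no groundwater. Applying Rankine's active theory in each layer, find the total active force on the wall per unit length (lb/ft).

K_a1 = tan²(45°−34.6°/2) = 0.2756; K_a2 = tan²(45°−25.1°/2) = 0.4043.
Layer 1: σ at base = K_a1 γ₁ h₁ = 383.7 psf; P₁ = ½×383.7×12.2 = 2341.
Layer 2: σ_v at top = γ₁h₁ = 1392; σ_h top = K_a2×1392 = 562.8; σ_h base = K_a2×(1392+126.1×14.9) = 1322.
P₂ = ½(562.8+1322)×14.9 = 14040. Total P_a = 2341+14040 = 16390 lb/ft.

16400 lb/ft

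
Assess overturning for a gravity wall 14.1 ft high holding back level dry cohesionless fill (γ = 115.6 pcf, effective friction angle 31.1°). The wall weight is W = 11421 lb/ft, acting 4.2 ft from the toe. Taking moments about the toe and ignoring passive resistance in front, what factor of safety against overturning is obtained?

K_a = tan²(45° − 31.1°/2) = 0.3188.
P_a = ½K_aγH² = 0.5×0.3188×115.6×14.1² = 3663 lb/ft, acting at H/3 = 4.700 ft above the base.
Overturning moment M_o = P_a × H/3 = 3663 × 4.700 = 17220.
Resisting moment M_r = W × 4.2 = 11421 × 4.2 = 47970.
FS_overturning = M_r/M_o = 47970/17220 = 2.786.

2.79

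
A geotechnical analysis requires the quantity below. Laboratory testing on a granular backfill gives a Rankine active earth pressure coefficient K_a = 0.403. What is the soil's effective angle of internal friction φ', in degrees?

25.2°

K_a = tan²(45° − φ/2) ⇒ 45° − φ/2 = arctan(√0.403) = 32.41°.
φ = 2(45° − 32.41°) = 25.18°.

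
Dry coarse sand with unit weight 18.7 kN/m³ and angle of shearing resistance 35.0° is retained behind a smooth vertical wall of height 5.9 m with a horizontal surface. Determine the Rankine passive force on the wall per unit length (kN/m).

1200 kN/m

K_p = tan²(45° + φ/2) = 3.690.
P_p = ½ K_p γ H² = 0.5 × 3.690 × 18.7 × 5.9² = 1201 kN/m.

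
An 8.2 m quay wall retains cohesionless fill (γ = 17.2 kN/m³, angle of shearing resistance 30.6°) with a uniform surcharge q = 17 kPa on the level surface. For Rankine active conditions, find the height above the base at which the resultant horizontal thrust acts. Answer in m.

3.00 m

K_a = 0.3253.
Triangular part P₁ = ½K_aγH² = 188.1 at H/3 = 2.733 m; rectangular part P₂ = K_a q H = 45.35 at H/2 = 4.100 m.
ȳ = (P₁·2.733 + P₂·4.100)/(P₁+P₂) = 2.999 m.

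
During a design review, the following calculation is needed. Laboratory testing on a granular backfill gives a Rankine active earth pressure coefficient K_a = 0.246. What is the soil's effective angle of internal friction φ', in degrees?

37.2°

K_a = tan²(45° − φ/2) ⇒ 45° − φ/2 = arctan(√0.246) = 26.38°.
φ = 2(45° − 26.38°) = 37.24°.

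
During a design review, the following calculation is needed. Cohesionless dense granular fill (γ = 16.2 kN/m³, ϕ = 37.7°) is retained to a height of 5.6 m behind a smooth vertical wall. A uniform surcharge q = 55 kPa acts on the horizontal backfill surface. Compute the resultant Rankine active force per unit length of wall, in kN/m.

135 kN/m

K_a = tan²(45° − φ/2) = 0.2411.
Soil triangle: ½ K_a γ H² = 0.5×0.2411×16.2×5.6² = 61.23 kN/m.
Surcharge rectangle: K_a q H = 0.2411×55×5.6 = 74.25 kN/m.
Total = 61.23 + 74.25 = 135.5 kN/m.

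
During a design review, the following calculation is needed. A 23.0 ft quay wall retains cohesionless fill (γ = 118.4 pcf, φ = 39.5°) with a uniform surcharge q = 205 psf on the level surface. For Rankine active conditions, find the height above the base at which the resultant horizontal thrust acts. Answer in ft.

8.17 ft

K_a = 0.2224.
Triangular part P₁ = ½K_aγH² = 6966 at H/3 = 7.667 ft; rectangular part P₂ = K_a q H = 1049 at H/2 = 11.50 ft.
ȳ = (P₁·7.667 + P₂·11.50)/(P₁+P₂) = 8.168 ft.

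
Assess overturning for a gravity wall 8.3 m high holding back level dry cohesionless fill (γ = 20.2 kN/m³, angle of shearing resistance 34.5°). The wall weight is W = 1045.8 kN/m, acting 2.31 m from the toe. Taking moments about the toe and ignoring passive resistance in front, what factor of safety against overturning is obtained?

K_a = tan²(45° − 34.5°/2) = 0.2768.
P_a = ½K_aγH² = 0.5×0.2768×20.2×8.3² = 192.6 kN/m, acting at H/3 = 2.767 m above the base.
Overturning moment M_o = P_a × H/3 = 192.6 × 2.767 = 532.9.
Resisting moment M_r = W × 2.31 = 1045.8 × 2.31 = 2416.
FS_overturning = M_r/M_o = 2416/532.9 = 4.534.

4.53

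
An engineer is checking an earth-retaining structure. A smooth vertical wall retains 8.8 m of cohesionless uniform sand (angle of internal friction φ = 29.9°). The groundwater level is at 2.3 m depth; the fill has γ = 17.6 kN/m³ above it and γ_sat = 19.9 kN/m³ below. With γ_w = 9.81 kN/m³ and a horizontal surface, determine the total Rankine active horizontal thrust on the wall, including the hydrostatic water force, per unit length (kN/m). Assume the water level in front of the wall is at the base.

K_a = tan²(45° − φ/2) = 0.3347.
γ' = 19.9 − 9.81 = 10.09 kN/m³. Depth below WT = 6.5 m.
σ'_h at WT = K_a γ d_w = 13.55 kPa; at base = 13.55 + K_a γ' × 6.5 = 35.50 kPa.
P₁ (0–2.3 m) = ½×13.55×2.3 = 15.58. P₂ (2.3–8.8 m) = ½(13.55+35.50)×6.5 = 159.4.
P_w = ½ γ_w h₂² = 0.5×9.81×6.5² = 207.2. Total = 15.58+159.4+207.2 = 382.2 kN/m.

382 kN/m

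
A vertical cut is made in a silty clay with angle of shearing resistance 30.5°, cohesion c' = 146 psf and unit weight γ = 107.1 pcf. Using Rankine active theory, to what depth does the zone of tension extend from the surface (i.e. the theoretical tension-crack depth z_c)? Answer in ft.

4.77 ft

K_a = tan²(45° − 30.5°/2) = 0.3267; √K_a = 0.5715.
The active pressure is zero where K_a γ z = 2c√K_a, so z_c = 2c/(γ√K_a) = 2×146/(107.1×0.5715) = 4.770 ft.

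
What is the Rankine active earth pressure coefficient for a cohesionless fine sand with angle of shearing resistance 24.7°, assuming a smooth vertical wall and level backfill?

0.411

K_a = tan²(45° − φ/2) = tan²(32.65°) = 0.4106.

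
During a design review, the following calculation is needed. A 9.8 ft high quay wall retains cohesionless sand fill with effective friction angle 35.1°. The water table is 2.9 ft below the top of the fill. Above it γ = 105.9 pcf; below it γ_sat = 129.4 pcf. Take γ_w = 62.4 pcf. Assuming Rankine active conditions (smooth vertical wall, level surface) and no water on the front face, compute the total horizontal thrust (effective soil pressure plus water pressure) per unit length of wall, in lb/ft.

K_a = tan²(45° − φ/2) = 0.2698.
γ' = 129.4 − 62.4 = 67.00 pcf. Depth below WT = 6.9 ft.
σ'_h at WT = K_a γ d_w = 82.87 psf; at base = 82.87 + K_a γ' × 6.9 = 207.6 psf.
P₁ (0–2.9 ft) = ½×82.87×2.9 = 120.2. P₂ (2.9–9.8 ft) = ½(82.87+207.6)×6.9 = 1002.
P_w = ½ γ_w h₂² = 0.5×62.4×6.9² = 1485. Total = 120.2+1002+1485 = 2608 lb/ft.

2610 lb/ft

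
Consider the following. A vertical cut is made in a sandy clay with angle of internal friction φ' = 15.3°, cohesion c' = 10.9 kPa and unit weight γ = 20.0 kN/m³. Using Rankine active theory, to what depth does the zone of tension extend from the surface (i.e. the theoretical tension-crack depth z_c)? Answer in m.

1.43 m

K_a = tan²(45° − 15.3°/2) = 0.5824; √K_a = 0.7632.
The active pressure is zero where K_a γ z = 2c√K_a, so z_c = 2c/(γ√K_a) = 2×10.9/(20.0×0.7632) = 1.428 m.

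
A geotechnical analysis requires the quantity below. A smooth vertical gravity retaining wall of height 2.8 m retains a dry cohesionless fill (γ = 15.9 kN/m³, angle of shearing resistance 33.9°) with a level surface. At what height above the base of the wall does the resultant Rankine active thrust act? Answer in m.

0.933 m

K_a = 0.2839.
The pressure distribution is triangular, so the resultant acts at H/3 above the base = 2.8/3 = 0.9333 m.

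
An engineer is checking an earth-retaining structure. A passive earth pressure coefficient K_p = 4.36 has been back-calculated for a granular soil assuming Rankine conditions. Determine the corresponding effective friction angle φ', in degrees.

38.8°

K_p = (1+sin φ)/(1−sin φ) ⇒ sin φ = (K_p − 1)/(K_p + 1) = 0.6269.
φ = arcsin(0.6269) = 38.82°.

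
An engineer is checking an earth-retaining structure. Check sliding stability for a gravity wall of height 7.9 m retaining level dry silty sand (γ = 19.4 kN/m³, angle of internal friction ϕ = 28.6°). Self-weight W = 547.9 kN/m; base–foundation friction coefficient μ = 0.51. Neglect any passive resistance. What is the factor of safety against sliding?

1.31

K_a = tan²(45° − 28.6°/2) = 0.3525.
P_a = ½K_aγH² = 0.5×0.3525×19.4×7.9² = 213.4 kN/m, acting at H/3 = 2.633 m above the base.
FS_sliding = μW / P_a = 0.51×547.9 / 213.4 = 1.309.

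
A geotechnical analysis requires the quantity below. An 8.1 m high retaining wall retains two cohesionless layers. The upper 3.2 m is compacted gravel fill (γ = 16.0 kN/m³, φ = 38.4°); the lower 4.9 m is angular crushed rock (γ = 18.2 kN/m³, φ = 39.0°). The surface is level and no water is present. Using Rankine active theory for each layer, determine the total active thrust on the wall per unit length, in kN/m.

K_a1 = tan²(45°−38.4°/2) = 0.2337; K_a2 = tan²(45°−39.0°/2) = 0.2275.
Layer 1: σ at base = K_a1 γ₁ h₁ = 11.97 kPa; P₁ = ½×11.97×3.2 = 19.14.
Layer 2: σ_v at top = γ₁h₁ = 51.20; σ_h top = K_a2×51.20 = 11.65; σ_h base = K_a2×(51.20+18.2×4.9) = 31.94.
P₂ = ½(11.65+31.94)×4.9 = 106.8. Total P_a = 19.14+106.8 = 125.9 kN/m.

126 kN/m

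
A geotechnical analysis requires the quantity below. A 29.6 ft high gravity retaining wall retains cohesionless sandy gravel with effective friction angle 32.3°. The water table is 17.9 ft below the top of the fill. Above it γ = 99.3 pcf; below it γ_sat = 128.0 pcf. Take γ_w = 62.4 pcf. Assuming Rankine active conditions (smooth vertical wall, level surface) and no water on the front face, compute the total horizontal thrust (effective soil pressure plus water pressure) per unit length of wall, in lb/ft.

16800 lb/ft

K_a = tan²(45° − φ/2) = 0.3035.
γ' = 128.0 − 62.4 = 65.60 pcf. Depth below WT = 11.7 ft.
σ'_h at WT = K_a γ d_w = 539.4 psf; at base = 539.4 + K_a γ' × 11.7 = 772.4 psf.
P₁ (0–17.9 ft) = ½×539.4×17.9 = 4828. P₂ (17.9–29.6 ft) = ½(539.4+772.4)×11.7 = 7674.
P_w = ½ γ_w h₂² = 0.5×62.4×11.7² = 4271. Total = 4828+7674+4271 = 16770 lb/ft.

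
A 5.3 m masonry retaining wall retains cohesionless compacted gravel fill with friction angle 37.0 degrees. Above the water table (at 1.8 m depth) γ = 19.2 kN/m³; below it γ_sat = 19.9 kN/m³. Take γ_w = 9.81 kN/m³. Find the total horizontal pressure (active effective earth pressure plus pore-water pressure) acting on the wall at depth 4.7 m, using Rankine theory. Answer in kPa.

K_a = (1 − sin φ)/(1 + sin φ) = 0.2486.
γ' = 19.9 − 9.81 = 10.09 kN/m³.
Effective vertical stress at 4.7 m: σ'_v = 19.2×1.8 + 10.09×2.90 = 63.82 kPa.
σ'_h = K_a σ'_v = 0.2486 × 63.82 = 15.86 kPa; u = γ_w × 2.90 = 28.45 kPa.
Total σ_h = 15.86 + 28.45 = 44.31 kPa.

44.3 kPa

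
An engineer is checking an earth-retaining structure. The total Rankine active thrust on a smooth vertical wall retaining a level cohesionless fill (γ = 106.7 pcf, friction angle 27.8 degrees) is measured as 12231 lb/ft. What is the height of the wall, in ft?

K_a = 0.3639. P_a = ½ K_a γ H² ⇒ H = √(2P_a/(K_a γ)).
H = √(2×12231/(0.3639×106.7)) = 25.10 ft.

25.1 ft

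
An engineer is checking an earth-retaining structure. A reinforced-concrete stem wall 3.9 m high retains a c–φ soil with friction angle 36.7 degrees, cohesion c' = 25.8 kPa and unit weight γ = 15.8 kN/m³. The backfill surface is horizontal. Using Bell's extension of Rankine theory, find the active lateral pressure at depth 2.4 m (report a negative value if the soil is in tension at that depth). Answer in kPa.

-16.3 kPa

K_a = (1 − sin φ)/(1 + sin φ) = 0.2519.
σ_a = K_a γ z − 2c√K_a = 0.2519×15.8×2.4 − 2×25.8×0.5019 = -16.35 kPa.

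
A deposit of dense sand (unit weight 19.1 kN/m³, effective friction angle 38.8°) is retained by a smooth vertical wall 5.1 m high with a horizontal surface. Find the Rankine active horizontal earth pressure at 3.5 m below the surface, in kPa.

15.3 kPa

K_a = (1 − sin φ)/(1 + sin φ) = 0.2296.
σ_h = K_a γ z = 0.2296 × 19.1 × 3.5 = 15.35 kPa.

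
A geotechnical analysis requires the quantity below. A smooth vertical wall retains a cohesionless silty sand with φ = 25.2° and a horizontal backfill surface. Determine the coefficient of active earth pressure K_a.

K_a = tan²(45° − φ/2) = tan²(32.40°) = 0.4027.

0.403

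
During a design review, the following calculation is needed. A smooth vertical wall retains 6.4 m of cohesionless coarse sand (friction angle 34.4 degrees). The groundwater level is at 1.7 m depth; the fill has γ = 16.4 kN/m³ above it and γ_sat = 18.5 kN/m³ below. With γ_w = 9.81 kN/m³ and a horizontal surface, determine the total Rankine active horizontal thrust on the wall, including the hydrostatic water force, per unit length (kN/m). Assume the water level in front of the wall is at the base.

178 kN/m

K_a = tan²(45° − φ/2) = 0.2780.
γ' = 18.5 − 9.81 = 8.690 kN/m³. Depth below WT = 4.7 m.
σ'_h at WT = K_a γ d_w = 7.750 kPa; at base = 7.750 + K_a γ' × 4.7 = 19.10 kPa.
P₁ (0–1.7 m) = ½×7.750×1.7 = 6.588. P₂ (1.7–6.4 m) = ½(7.750+19.10)×4.7 = 63.11.
P_w = ½ γ_w h₂² = 0.5×9.81×4.7² = 108.4. Total = 6.588+63.11+108.4 = 178.0 kN/m.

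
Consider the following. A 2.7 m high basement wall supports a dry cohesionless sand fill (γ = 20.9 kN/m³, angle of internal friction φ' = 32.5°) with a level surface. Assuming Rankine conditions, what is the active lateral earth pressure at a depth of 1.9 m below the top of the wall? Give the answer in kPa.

12.0 kPa

K_a = (1 − sin φ)/(1 + sin φ) = 0.3010.
σ_h = K_a γ z = 0.3010 × 20.9 × 1.9 = 11.95 kPa.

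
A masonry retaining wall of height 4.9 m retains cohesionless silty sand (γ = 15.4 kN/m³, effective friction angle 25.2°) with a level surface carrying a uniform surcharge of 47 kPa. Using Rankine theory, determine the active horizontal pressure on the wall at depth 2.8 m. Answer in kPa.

K_a = (1 − sin φ)/(1 + sin φ) = 0.4027.
σ_v = γz + q = 15.4 × 2.8 + 47 = 90.12 kPa.
σ_h = K_a σ_v = 0.4027 × 90.12 = 36.30 kPa.

36.3 kPa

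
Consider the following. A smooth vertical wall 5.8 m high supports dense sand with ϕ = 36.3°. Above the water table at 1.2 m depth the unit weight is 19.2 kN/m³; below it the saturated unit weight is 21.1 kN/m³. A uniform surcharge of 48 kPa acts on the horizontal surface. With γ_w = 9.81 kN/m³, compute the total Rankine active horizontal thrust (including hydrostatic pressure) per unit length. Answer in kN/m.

K_a = tan²(45° − φ/2) = 0.2563.
γ' = 21.1 − 9.81 = 11.29 kN/m³. h₂ = H − d_w = 4.6 m.
σ'_h: at surface K_a·q = 12.30; at WT K_a(q+γd_w) = 18.21; at base K_a(q+γd_w+γ'h₂) = 31.51 kPa.
P₁ = ½(12.30+18.21)×1.2 = 18.30; P₂ = ½(18.21+31.51)×4.6 = 114.4; P_w = ½γ_w h₂² = 103.8.
Total = 18.30+114.4+103.8 = 236.5 kN/m.

236 kN/m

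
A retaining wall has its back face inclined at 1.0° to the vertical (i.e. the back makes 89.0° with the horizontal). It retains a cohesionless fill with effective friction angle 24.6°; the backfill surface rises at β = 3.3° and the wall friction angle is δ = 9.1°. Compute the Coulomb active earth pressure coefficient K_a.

0.404

K_a = sin²(α+φ) / [sin²α · sin(α−δ) · (1 + √{sin(φ+δ)sin(φ−β) / (sin(α−δ)sin(α+β))})²].
With α = 89.0°, φ = 24.6°, δ = 9.1°, β = 3.3°: K_a = 0.4043.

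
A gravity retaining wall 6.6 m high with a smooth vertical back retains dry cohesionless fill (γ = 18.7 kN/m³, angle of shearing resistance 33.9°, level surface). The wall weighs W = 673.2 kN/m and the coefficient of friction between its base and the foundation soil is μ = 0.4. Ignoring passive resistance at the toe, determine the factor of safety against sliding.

2.33

K_a = tan²(45° − 33.9°/2) = 0.2839.
P_a = ½K_aγH² = 0.5×0.2839×18.7×6.6² = 115.6 kN/m, acting at H/3 = 2.200 m above the base.
FS_sliding = μW / P_a = 0.4×673.2 / 115.6 = 2.329.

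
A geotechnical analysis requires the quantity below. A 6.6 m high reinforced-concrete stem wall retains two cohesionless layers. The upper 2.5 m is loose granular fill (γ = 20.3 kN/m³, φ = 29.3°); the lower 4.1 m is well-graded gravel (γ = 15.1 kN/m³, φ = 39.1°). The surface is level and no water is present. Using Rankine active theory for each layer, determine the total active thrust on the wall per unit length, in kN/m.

K_a1 = tan²(45°−29.3°/2) = 0.3428; K_a2 = tan²(45°−39.1°/2) = 0.2265.
Layer 1: σ at base = K_a1 γ₁ h₁ = 17.40 kPa; P₁ = ½×17.40×2.5 = 21.75.
Layer 2: σ_v at top = γ₁h₁ = 50.75; σ_h top = K_a2×50.75 = 11.49; σ_h base = K_a2×(50.75+15.1×4.1) = 25.52.
P₂ = ½(11.49+25.52)×4.1 = 75.87. Total P_a = 21.75+75.87 = 97.62 kN/m.

97.6 kN/m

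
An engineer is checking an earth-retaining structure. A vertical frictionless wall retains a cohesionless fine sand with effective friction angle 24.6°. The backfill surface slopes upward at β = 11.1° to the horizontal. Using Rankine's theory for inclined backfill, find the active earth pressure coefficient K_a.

K_a = cos β · (cos β − √(cos²β − cos²φ)) / (cos β + √(cos²β − cos²φ)).
cos β = 0.9813, cos φ = 0.9092, √(cos²β − cos²φ) = 0.3691.
K_a = 0.9813 × (0.9813 − 0.3691)/(0.9813 + 0.3691) = 0.4449.

0.445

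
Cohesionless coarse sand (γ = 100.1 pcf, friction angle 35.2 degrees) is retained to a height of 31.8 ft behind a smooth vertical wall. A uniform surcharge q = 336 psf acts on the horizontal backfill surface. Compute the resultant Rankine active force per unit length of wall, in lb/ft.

16500 lb/ft

K_a = tan²(45° − φ/2) = 0.2687.
Soil triangle: ½ K_a γ H² = 0.5×0.2687×100.1×31.8² = 13600 lb/ft.
Surcharge rectangle: K_a q H = 0.2687×336×31.8 = 2871 lb/ft.
Total = 13600 + 2871 = 16470 lb/ft.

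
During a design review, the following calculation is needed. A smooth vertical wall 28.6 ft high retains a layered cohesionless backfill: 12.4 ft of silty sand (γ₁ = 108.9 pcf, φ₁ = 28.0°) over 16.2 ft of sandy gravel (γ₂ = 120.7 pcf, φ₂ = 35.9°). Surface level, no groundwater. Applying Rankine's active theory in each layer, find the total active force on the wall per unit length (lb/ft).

12900 lb/ft

K_a1 = tan²(45°−28.0°/2) = 0.3610; K_a2 = tan²(45°−35.9°/2) = 0.2607.
Layer 1: σ at base = K_a1 γ₁ h₁ = 487.5 psf; P₁ = ½×487.5×12.4 = 3023.
Layer 2: σ_v at top = γ₁h₁ = 1350; σ_h top = K_a2×1350 = 352.1; σ_h base = K_a2×(1350+120.7×16.2) = 861.9.
P₂ = ½(352.1+861.9)×16.2 = 9833. Total P_a = 3023+9833 = 12860 lb/ft.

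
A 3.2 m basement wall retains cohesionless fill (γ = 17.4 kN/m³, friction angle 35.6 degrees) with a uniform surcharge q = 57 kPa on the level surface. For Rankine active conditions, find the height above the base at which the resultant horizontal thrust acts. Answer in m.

K_a = 0.2641.
Triangular part P₁ = ½K_aγH² = 23.53 at H/3 = 1.067 m; rectangular part P₂ = K_a q H = 48.18 at H/2 = 1.600 m.
ȳ = (P₁·1.067 + P₂·1.600)/(P₁+P₂) = 1.425 m.

1.42 m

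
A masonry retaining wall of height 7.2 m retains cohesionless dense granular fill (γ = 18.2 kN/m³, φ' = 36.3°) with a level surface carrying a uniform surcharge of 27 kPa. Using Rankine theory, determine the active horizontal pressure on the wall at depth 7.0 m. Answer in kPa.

K_a = (1 − sin φ)/(1 + sin φ) = 0.2563.
σ_v = γz + q = 18.2 × 7.0 + 27 = 154.4 kPa.
σ_h = K_a σ_v = 0.2563 × 154.4 = 39.57 kPa.

39.6 kPa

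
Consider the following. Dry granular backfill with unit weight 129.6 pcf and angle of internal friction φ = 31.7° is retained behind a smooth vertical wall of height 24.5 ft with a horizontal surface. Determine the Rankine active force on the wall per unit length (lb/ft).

K_a = tan²(45° − φ/2) = 0.3111.
P_a = ½ K_a γ H² = 0.5 × 0.3111 × 129.6 × 24.5² = 12100 lb/ft.

12100 lb/ft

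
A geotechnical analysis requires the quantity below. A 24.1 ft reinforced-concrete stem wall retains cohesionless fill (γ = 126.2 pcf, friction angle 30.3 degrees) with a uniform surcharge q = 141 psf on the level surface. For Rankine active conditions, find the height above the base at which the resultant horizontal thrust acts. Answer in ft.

K_a = 0.3293.
Triangular part P₁ = ½K_aγH² = 12070 at H/3 = 8.033 ft; rectangular part P₂ = K_a q H = 1119 at H/2 = 12.05 ft.
ȳ = (P₁·8.033 + P₂·12.05)/(P₁+P₂) = 8.374 ft.

8.37 ft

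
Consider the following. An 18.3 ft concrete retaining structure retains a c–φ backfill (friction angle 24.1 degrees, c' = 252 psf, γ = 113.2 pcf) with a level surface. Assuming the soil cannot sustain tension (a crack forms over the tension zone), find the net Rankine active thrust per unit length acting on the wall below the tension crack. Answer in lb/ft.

3110 lb/ft

K_a = 0.4201; √K_a = 0.6482.
Tension-crack depth z_c = 2c/(γ√K_a) = 2×252/(113.2×0.6482) = 6.869 ft.
σ_a at base = K_a γ H − 2c√K_a = 0.4201×113.2×18.3 − 2×252×0.6482 = 543.6 psf.
P_a = ½ × 543.6 × (H − z_c) = 0.5×543.6×11.43 = 3107 lb/ft.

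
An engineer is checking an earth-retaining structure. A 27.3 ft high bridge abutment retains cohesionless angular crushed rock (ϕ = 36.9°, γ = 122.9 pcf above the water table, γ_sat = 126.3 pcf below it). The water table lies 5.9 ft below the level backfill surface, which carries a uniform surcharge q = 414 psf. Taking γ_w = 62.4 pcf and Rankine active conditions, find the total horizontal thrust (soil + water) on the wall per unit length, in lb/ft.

K_a = tan²(45° − φ/2) = 0.2497.
γ' = 126.3 − 62.4 = 63.90 pcf. h₂ = H − d_w = 21.4 ft.
σ'_h: at surface K_a·q = 103.4; at WT K_a(q+γd_w) = 284.4; at base K_a(q+γd_w+γ'h₂) = 625.8 psf.
P₁ = ½(103.4+284.4)×5.9 = 1144; P₂ = ½(284.4+625.8)×21.4 = 9739; P_w = ½γ_w h₂² = 14290.
Total = 1144+9739+14290 = 25170 lb/ft.

25200 lb/ft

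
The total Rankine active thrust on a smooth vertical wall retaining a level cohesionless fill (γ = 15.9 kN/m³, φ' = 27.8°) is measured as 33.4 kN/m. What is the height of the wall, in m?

K_a = 0.3639. P_a = ½ K_a γ H² ⇒ H = √(2P_a/(K_a γ)).
H = √(2×33.4/(0.3639×15.9)) = 3.398 m.

3.40 m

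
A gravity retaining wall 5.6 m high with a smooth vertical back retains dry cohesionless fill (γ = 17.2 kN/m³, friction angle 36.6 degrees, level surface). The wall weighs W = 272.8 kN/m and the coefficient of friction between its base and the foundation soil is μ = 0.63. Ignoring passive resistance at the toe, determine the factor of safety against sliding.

2.52

K_a = tan²(45° − 36.6°/2) = 0.2530.
P_a = ½K_aγH² = 0.5×0.2530×17.2×5.6² = 68.22 kN/m, acting at H/3 = 1.867 m above the base.
FS_sliding = μW / P_a = 0.63×272.8 / 68.22 = 2.519.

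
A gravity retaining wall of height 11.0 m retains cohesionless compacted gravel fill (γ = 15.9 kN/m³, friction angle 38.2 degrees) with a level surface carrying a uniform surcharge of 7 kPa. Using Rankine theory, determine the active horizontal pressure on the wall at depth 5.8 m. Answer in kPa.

K_a = (1 − sin φ)/(1 + sin φ) = 0.2358.
σ_v = γz + q = 15.9 × 5.8 + 7 = 99.22 kPa.
σ_h = K_a σ_v = 0.2358 × 99.22 = 23.39 kPa.

23.4 kPa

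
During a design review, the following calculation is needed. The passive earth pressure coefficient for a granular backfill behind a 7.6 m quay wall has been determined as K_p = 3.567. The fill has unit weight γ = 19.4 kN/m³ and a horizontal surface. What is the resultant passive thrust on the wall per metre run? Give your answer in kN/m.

P = ½ K_p γ H² = 0.5 × 3.567 × 19.4 × 7.6² = 1998 kN/m.

2000 kN/m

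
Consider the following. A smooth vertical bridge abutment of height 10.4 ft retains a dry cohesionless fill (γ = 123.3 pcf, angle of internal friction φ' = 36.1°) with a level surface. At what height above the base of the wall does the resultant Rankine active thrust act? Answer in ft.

K_a = 0.2585.
The pressure distribution is triangular, so the resultant acts at H/3 above the base = 10.4/3 = 3.467 ft.

3.47 ft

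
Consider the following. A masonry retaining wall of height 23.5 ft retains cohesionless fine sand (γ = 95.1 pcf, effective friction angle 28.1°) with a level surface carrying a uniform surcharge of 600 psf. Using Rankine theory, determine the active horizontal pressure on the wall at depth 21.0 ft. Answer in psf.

K_a = (1 − sin φ)/(1 + sin φ) = 0.3596.
σ_v = γz + q = 95.1 × 21.0 + 600 = 2597 psf.
σ_h = K_a σ_v = 0.3596 × 2597 = 933.9 psf.

934 psf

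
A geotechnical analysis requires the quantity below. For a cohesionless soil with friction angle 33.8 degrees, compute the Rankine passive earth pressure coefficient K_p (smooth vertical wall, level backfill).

K_p = (1 + sin φ)/(1 − sin φ) = tan²(45° + 33.8°/2) = 3.508.

3.51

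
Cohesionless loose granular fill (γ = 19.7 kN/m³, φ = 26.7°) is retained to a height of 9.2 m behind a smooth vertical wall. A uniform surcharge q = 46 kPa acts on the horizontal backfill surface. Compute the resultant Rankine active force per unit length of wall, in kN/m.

478 kN/m

K_a = tan²(45° − φ/2) = 0.3800.
Soil triangle: ½ K_a γ H² = 0.5×0.3800×19.7×9.2² = 316.8 kN/m.
Surcharge rectangle: K_a q H = 0.3800×46×9.2 = 160.8 kN/m.
Total = 316.8 + 160.8 = 477.6 kN/m.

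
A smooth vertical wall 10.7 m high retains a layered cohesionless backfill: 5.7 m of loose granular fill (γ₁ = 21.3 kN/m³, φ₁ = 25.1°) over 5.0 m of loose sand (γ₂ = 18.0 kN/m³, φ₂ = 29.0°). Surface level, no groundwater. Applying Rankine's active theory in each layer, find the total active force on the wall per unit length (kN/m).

K_a1 = tan²(45°−25.1°/2) = 0.4043; K_a2 = tan²(45°−29.0°/2) = 0.3470.
Layer 1: σ at base = K_a1 γ₁ h₁ = 49.09 kPa; P₁ = ½×49.09×5.7 = 139.9.
Layer 2: σ_v at top = γ₁h₁ = 121.4; σ_h top = K_a2×121.4 = 42.13; σ_h base = K_a2×(121.4+18.0×5.0) = 73.35.
P₂ = ½(42.13+73.35)×5.0 = 288.7. Total P_a = 139.9+288.7 = 428.6 kN/m.

429 kN/m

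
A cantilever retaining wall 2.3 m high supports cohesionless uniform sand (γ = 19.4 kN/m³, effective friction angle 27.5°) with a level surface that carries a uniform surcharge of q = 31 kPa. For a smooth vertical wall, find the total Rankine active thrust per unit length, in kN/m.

45.1 kN/m

K_a = tan²(45° − φ/2) = 0.3682.
Soil triangle: ½ K_a γ H² = 0.5×0.3682×19.4×2.3² = 18.89 kN/m.
Surcharge rectangle: K_a q H = 0.3682×31×2.3 = 26.25 kN/m.
Total = 18.89 + 26.25 = 45.15 kN/m.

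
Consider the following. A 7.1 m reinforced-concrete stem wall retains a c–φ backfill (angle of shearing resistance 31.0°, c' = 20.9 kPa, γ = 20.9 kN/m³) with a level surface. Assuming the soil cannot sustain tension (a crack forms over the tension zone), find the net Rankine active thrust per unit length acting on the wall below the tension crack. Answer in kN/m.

42.5 kN/m

K_a = 0.3201; √K_a = 0.5658.
Tension-crack depth z_c = 2c/(γ√K_a) = 2×20.9/(20.9×0.5658) = 3.535 m.
σ_a at base = K_a γ H − 2c√K_a = 0.3201×20.9×7.1 − 2×20.9×0.5658 = 23.85 kPa.
P_a = ½ × 23.85 × (H − z_c) = 0.5×23.85×3.565 = 42.51 kN/m.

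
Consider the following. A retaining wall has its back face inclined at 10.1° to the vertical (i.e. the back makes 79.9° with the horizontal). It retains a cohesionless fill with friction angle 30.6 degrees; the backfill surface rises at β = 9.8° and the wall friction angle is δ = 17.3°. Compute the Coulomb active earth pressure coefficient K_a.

0.427

K_a = sin²(α+φ) / [sin²α · sin(α−δ) · (1 + √{sin(φ+δ)sin(φ−β) / (sin(α−δ)sin(α+β))})²].
With α = 79.9°, φ = 30.6°, δ = 17.3°, β = 9.8°: K_a = 0.4273.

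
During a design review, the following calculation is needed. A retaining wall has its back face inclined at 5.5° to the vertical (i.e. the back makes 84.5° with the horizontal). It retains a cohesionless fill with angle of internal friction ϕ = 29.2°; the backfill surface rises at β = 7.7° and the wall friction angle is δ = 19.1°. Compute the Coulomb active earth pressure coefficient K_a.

0.388

K_a = sin²(α+φ) / [sin²α · sin(α−δ) · (1 + √{sin(φ+δ)sin(φ−β) / (sin(α−δ)sin(α+β))})²].
With α = 84.5°, φ = 29.2°, δ = 19.1°, β = 7.7°: K_a = 0.3880.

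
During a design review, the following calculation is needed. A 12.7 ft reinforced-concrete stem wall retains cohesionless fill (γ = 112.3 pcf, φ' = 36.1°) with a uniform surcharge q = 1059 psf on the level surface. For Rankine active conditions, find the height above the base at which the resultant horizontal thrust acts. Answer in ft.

K_a = 0.2585.
Triangular part P₁ = ½K_aγH² = 2341 at H/3 = 4.233 ft; rectangular part P₂ = K_a q H = 3477 at H/2 = 6.350 ft.
ȳ = (P₁·4.233 + P₂·6.350)/(P₁+P₂) = 5.498 ft.

5.50 ft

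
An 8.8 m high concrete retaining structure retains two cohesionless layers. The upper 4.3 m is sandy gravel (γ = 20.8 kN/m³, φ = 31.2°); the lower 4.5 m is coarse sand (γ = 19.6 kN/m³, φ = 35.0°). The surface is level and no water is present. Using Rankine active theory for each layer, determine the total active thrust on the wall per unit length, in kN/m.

224 kN/m

K_a1 = tan²(45°−31.2°/2) = 0.3175; K_a2 = tan²(45°−35.0°/2) = 0.2710.
Layer 1: σ at base = K_a1 γ₁ h₁ = 28.40 kPa; P₁ = ½×28.40×4.3 = 61.05.
Layer 2: σ_v at top = γ₁h₁ = 89.44; σ_h top = K_a2×89.44 = 24.24; σ_h base = K_a2×(89.44+19.6×4.5) = 48.14.
P₂ = ½(24.24+48.14)×4.5 = 162.8. Total P_a = 61.05+162.8 = 223.9 kN/m.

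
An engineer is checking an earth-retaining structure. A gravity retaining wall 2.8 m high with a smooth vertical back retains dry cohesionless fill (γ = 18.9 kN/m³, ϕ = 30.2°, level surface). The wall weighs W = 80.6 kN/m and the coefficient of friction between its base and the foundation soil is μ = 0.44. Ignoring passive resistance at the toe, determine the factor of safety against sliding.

1.45

K_a = tan²(45° − 30.2°/2) = 0.3307.
P_a = ½K_aγH² = 0.5×0.3307×18.9×2.8² = 24.50 kN/m, acting at H/3 = 0.9333 m above the base.
FS_sliding = μW / P_a = 0.44×80.6 / 24.50 = 1.448.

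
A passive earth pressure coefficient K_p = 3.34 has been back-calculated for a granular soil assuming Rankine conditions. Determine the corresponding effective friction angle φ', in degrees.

K_p = (1+sin φ)/(1−sin φ) ⇒ sin φ = (K_p − 1)/(K_p + 1) = 0.5392.
φ = arcsin(0.5392) = 32.63°.

32.6°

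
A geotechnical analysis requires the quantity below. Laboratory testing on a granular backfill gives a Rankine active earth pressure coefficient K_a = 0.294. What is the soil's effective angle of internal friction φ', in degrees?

33.1°

K_a = tan²(45° − φ/2) ⇒ 45° − φ/2 = arctan(√0.294) = 28.47°.
φ = 2(45° − 28.47°) = 33.07°.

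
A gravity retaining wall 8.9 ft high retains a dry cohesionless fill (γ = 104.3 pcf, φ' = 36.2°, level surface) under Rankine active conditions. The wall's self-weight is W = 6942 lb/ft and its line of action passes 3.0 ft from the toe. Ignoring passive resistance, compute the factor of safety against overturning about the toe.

K_a = tan²(45° − 36.2°/2) = 0.2574.
P_a = ½K_aγH² = 0.5×0.2574×104.3×8.9² = 1063 lb/ft, acting at H/3 = 2.967 ft above the base.
Overturning moment M_o = P_a × H/3 = 1063 × 2.967 = 3154.
Resisting moment M_r = W × 3.0 = 6942 × 3.0 = 20830.
FS_overturning = M_r/M_o = 20830/3154 = 6.603.

6.60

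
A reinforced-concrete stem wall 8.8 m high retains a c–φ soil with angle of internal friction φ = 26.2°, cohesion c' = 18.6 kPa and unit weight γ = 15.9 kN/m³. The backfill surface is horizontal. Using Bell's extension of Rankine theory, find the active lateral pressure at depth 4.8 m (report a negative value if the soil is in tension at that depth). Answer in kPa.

6.41 kPa

K_a = (1 − sin φ)/(1 + sin φ) = 0.3874.
σ_a = K_a γ z − 2c√K_a = 0.3874×15.9×4.8 − 2×18.6×0.6224 = 6.414 kPa.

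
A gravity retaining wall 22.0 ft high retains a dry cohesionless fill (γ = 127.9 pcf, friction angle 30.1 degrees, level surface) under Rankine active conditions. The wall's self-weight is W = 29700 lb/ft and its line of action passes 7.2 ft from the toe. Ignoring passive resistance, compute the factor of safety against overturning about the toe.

K_a = tan²(45° − 30.1°/2) = 0.3320.
P_a = ½K_aγH² = 0.5×0.3320×127.9×22.0² = 10280 lb/ft, acting at H/3 = 7.333 ft above the base.
Overturning moment M_o = P_a × H/3 = 10280 × 7.333 = 75360.
Resisting moment M_r = W × 7.2 = 29700 × 7.2 = 213800.
FS_overturning = M_r/M_o = 213800/75360 = 2.838.

2.84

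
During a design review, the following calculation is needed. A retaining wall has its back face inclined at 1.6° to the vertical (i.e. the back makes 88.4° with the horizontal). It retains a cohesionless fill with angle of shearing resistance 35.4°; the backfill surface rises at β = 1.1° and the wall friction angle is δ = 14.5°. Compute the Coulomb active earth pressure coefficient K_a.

K_a = sin²(α+φ) / [sin²α · sin(α−δ) · (1 + √{sin(φ+δ)sin(φ−β) / (sin(α−δ)sin(α+β))})²].
With α = 88.4°, φ = 35.4°, δ = 14.5°, β = 1.1°: K_a = 0.2580.

0.258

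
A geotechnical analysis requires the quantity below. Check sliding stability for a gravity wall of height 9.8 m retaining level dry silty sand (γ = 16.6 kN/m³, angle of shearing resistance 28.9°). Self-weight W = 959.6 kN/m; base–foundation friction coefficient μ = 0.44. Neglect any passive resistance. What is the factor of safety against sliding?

K_a = tan²(45° − 28.9°/2) = 0.3484.
P_a = ½K_aγH² = 0.5×0.3484×16.6×9.8² = 277.7 kN/m, acting at H/3 = 3.267 m above the base.
FS_sliding = μW / P_a = 0.44×959.6 / 277.7 = 1.520.

1.52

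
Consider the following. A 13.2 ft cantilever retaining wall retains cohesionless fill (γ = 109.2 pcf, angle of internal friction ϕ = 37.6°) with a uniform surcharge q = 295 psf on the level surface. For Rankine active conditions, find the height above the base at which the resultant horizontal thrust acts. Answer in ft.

5.04 ft

K_a = 0.2421.
Triangular part P₁ = ½K_aγH² = 2303 at H/3 = 4.400 ft; rectangular part P₂ = K_a q H = 942.8 at H/2 = 6.600 ft.
ȳ = (P₁·4.400 + P₂·6.600)/(P₁+P₂) = 5.039 ft.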